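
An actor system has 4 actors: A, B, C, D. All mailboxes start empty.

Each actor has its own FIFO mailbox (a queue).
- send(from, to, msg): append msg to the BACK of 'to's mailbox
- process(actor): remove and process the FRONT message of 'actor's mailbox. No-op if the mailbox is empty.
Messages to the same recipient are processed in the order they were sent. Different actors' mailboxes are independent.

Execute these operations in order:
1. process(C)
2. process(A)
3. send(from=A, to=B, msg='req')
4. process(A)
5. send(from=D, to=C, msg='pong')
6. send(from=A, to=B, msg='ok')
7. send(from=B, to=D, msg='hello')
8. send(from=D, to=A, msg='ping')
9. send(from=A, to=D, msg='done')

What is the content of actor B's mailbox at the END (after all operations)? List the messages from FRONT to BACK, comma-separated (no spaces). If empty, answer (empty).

After 1 (process(C)): A:[] B:[] C:[] D:[]
After 2 (process(A)): A:[] B:[] C:[] D:[]
After 3 (send(from=A, to=B, msg='req')): A:[] B:[req] C:[] D:[]
After 4 (process(A)): A:[] B:[req] C:[] D:[]
After 5 (send(from=D, to=C, msg='pong')): A:[] B:[req] C:[pong] D:[]
After 6 (send(from=A, to=B, msg='ok')): A:[] B:[req,ok] C:[pong] D:[]
After 7 (send(from=B, to=D, msg='hello')): A:[] B:[req,ok] C:[pong] D:[hello]
After 8 (send(from=D, to=A, msg='ping')): A:[ping] B:[req,ok] C:[pong] D:[hello]
After 9 (send(from=A, to=D, msg='done')): A:[ping] B:[req,ok] C:[pong] D:[hello,done]

Answer: req,ok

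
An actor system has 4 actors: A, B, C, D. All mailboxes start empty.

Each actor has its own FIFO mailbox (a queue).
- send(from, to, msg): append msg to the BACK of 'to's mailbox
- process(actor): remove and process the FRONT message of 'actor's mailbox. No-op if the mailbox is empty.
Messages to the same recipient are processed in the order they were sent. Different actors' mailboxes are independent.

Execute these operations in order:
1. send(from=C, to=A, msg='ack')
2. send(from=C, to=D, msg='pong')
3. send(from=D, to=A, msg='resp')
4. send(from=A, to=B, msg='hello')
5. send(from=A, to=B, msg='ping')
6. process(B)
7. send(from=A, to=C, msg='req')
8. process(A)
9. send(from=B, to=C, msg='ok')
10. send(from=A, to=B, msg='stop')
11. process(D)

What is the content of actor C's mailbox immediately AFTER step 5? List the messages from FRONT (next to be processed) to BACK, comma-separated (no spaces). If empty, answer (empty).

After 1 (send(from=C, to=A, msg='ack')): A:[ack] B:[] C:[] D:[]
After 2 (send(from=C, to=D, msg='pong')): A:[ack] B:[] C:[] D:[pong]
After 3 (send(from=D, to=A, msg='resp')): A:[ack,resp] B:[] C:[] D:[pong]
After 4 (send(from=A, to=B, msg='hello')): A:[ack,resp] B:[hello] C:[] D:[pong]
After 5 (send(from=A, to=B, msg='ping')): A:[ack,resp] B:[hello,ping] C:[] D:[pong]

(empty)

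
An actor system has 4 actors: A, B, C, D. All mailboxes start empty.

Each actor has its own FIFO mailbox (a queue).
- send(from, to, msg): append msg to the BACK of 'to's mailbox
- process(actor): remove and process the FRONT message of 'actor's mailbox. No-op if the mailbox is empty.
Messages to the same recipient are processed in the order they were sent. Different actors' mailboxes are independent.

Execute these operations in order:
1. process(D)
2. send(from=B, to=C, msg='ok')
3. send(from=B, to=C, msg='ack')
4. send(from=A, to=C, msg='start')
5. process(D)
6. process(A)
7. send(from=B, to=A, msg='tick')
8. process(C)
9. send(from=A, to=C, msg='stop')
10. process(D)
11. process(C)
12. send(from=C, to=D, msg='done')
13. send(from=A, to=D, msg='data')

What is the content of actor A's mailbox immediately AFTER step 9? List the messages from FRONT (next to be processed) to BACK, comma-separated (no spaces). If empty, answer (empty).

After 1 (process(D)): A:[] B:[] C:[] D:[]
After 2 (send(from=B, to=C, msg='ok')): A:[] B:[] C:[ok] D:[]
After 3 (send(from=B, to=C, msg='ack')): A:[] B:[] C:[ok,ack] D:[]
After 4 (send(from=A, to=C, msg='start')): A:[] B:[] C:[ok,ack,start] D:[]
After 5 (process(D)): A:[] B:[] C:[ok,ack,start] D:[]
After 6 (process(A)): A:[] B:[] C:[ok,ack,start] D:[]
After 7 (send(from=B, to=A, msg='tick')): A:[tick] B:[] C:[ok,ack,start] D:[]
After 8 (process(C)): A:[tick] B:[] C:[ack,start] D:[]
After 9 (send(from=A, to=C, msg='stop')): A:[tick] B:[] C:[ack,start,stop] D:[]

tick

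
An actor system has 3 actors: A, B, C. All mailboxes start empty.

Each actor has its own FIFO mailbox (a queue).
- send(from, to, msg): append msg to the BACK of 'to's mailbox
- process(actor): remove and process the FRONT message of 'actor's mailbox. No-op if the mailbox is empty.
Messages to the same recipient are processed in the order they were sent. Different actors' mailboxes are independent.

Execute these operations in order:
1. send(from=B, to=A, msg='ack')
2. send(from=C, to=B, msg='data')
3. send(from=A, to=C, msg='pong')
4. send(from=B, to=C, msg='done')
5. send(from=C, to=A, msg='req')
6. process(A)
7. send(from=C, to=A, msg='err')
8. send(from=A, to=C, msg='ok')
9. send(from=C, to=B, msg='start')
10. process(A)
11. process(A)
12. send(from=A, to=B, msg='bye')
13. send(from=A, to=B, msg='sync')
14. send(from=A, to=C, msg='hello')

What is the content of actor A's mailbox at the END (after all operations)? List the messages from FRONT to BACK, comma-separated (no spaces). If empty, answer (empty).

Answer: (empty)

Derivation:
After 1 (send(from=B, to=A, msg='ack')): A:[ack] B:[] C:[]
After 2 (send(from=C, to=B, msg='data')): A:[ack] B:[data] C:[]
After 3 (send(from=A, to=C, msg='pong')): A:[ack] B:[data] C:[pong]
After 4 (send(from=B, to=C, msg='done')): A:[ack] B:[data] C:[pong,done]
After 5 (send(from=C, to=A, msg='req')): A:[ack,req] B:[data] C:[pong,done]
After 6 (process(A)): A:[req] B:[data] C:[pong,done]
After 7 (send(from=C, to=A, msg='err')): A:[req,err] B:[data] C:[pong,done]
After 8 (send(from=A, to=C, msg='ok')): A:[req,err] B:[data] C:[pong,done,ok]
After 9 (send(from=C, to=B, msg='start')): A:[req,err] B:[data,start] C:[pong,done,ok]
After 10 (process(A)): A:[err] B:[data,start] C:[pong,done,ok]
After 11 (process(A)): A:[] B:[data,start] C:[pong,done,ok]
After 12 (send(from=A, to=B, msg='bye')): A:[] B:[data,start,bye] C:[pong,done,ok]
After 13 (send(from=A, to=B, msg='sync')): A:[] B:[data,start,bye,sync] C:[pong,done,ok]
After 14 (send(from=A, to=C, msg='hello')): A:[] B:[data,start,bye,sync] C:[pong,done,ok,hello]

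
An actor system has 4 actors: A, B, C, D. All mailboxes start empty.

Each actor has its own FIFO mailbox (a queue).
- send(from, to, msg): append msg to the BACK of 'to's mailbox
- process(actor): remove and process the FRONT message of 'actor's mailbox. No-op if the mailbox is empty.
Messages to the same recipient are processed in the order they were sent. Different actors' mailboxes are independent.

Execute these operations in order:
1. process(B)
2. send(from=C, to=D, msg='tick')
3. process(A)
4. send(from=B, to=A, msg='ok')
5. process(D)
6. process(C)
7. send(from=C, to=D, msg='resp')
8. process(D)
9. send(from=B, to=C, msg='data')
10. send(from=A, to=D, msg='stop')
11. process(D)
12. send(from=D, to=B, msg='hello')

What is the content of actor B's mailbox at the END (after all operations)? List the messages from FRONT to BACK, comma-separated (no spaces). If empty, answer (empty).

After 1 (process(B)): A:[] B:[] C:[] D:[]
After 2 (send(from=C, to=D, msg='tick')): A:[] B:[] C:[] D:[tick]
After 3 (process(A)): A:[] B:[] C:[] D:[tick]
After 4 (send(from=B, to=A, msg='ok')): A:[ok] B:[] C:[] D:[tick]
After 5 (process(D)): A:[ok] B:[] C:[] D:[]
After 6 (process(C)): A:[ok] B:[] C:[] D:[]
After 7 (send(from=C, to=D, msg='resp')): A:[ok] B:[] C:[] D:[resp]
After 8 (process(D)): A:[ok] B:[] C:[] D:[]
After 9 (send(from=B, to=C, msg='data')): A:[ok] B:[] C:[data] D:[]
After 10 (send(from=A, to=D, msg='stop')): A:[ok] B:[] C:[data] D:[stop]
After 11 (process(D)): A:[ok] B:[] C:[data] D:[]
After 12 (send(from=D, to=B, msg='hello')): A:[ok] B:[hello] C:[data] D:[]

Answer: hello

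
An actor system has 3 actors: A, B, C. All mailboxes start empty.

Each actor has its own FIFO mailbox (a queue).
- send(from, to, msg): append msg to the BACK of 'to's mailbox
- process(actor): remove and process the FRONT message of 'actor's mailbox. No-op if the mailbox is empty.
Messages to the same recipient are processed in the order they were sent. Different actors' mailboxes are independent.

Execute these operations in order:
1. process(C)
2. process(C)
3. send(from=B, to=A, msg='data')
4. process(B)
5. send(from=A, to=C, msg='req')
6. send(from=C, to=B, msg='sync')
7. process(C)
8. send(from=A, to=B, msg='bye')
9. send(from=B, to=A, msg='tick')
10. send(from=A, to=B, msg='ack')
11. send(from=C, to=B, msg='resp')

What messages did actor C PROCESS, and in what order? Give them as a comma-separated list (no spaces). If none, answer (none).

Answer: req

Derivation:
After 1 (process(C)): A:[] B:[] C:[]
After 2 (process(C)): A:[] B:[] C:[]
After 3 (send(from=B, to=A, msg='data')): A:[data] B:[] C:[]
After 4 (process(B)): A:[data] B:[] C:[]
After 5 (send(from=A, to=C, msg='req')): A:[data] B:[] C:[req]
After 6 (send(from=C, to=B, msg='sync')): A:[data] B:[sync] C:[req]
After 7 (process(C)): A:[data] B:[sync] C:[]
After 8 (send(from=A, to=B, msg='bye')): A:[data] B:[sync,bye] C:[]
After 9 (send(from=B, to=A, msg='tick')): A:[data,tick] B:[sync,bye] C:[]
After 10 (send(from=A, to=B, msg='ack')): A:[data,tick] B:[sync,bye,ack] C:[]
After 11 (send(from=C, to=B, msg='resp')): A:[data,tick] B:[sync,bye,ack,resp] C:[]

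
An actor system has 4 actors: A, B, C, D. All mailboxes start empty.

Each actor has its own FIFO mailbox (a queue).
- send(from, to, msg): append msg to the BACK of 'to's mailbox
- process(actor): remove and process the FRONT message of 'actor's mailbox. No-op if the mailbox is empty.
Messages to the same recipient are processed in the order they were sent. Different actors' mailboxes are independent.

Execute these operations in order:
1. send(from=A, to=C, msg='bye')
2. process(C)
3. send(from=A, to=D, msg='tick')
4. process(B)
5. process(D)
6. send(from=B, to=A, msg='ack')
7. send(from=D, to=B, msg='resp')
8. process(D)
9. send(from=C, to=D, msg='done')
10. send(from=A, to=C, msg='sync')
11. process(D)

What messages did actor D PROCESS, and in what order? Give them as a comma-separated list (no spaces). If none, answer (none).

Answer: tick,done

Derivation:
After 1 (send(from=A, to=C, msg='bye')): A:[] B:[] C:[bye] D:[]
After 2 (process(C)): A:[] B:[] C:[] D:[]
After 3 (send(from=A, to=D, msg='tick')): A:[] B:[] C:[] D:[tick]
After 4 (process(B)): A:[] B:[] C:[] D:[tick]
After 5 (process(D)): A:[] B:[] C:[] D:[]
After 6 (send(from=B, to=A, msg='ack')): A:[ack] B:[] C:[] D:[]
After 7 (send(from=D, to=B, msg='resp')): A:[ack] B:[resp] C:[] D:[]
After 8 (process(D)): A:[ack] B:[resp] C:[] D:[]
After 9 (send(from=C, to=D, msg='done')): A:[ack] B:[resp] C:[] D:[done]
After 10 (send(from=A, to=C, msg='sync')): A:[ack] B:[resp] C:[sync] D:[done]
After 11 (process(D)): A:[ack] B:[resp] C:[sync] D:[]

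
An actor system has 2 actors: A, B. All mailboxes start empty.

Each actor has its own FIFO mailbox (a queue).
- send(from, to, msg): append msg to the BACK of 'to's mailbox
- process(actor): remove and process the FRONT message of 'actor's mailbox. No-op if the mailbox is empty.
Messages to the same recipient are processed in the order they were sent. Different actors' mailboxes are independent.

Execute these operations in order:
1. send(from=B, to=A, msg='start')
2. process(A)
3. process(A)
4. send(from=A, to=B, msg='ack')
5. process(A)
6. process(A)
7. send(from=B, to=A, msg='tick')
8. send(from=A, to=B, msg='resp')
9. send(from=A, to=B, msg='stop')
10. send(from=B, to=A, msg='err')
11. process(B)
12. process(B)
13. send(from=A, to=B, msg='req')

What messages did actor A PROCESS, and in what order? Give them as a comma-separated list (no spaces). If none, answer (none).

After 1 (send(from=B, to=A, msg='start')): A:[start] B:[]
After 2 (process(A)): A:[] B:[]
After 3 (process(A)): A:[] B:[]
After 4 (send(from=A, to=B, msg='ack')): A:[] B:[ack]
After 5 (process(A)): A:[] B:[ack]
After 6 (process(A)): A:[] B:[ack]
After 7 (send(from=B, to=A, msg='tick')): A:[tick] B:[ack]
After 8 (send(from=A, to=B, msg='resp')): A:[tick] B:[ack,resp]
After 9 (send(from=A, to=B, msg='stop')): A:[tick] B:[ack,resp,stop]
After 10 (send(from=B, to=A, msg='err')): A:[tick,err] B:[ack,resp,stop]
After 11 (process(B)): A:[tick,err] B:[resp,stop]
After 12 (process(B)): A:[tick,err] B:[stop]
After 13 (send(from=A, to=B, msg='req')): A:[tick,err] B:[stop,req]

Answer: start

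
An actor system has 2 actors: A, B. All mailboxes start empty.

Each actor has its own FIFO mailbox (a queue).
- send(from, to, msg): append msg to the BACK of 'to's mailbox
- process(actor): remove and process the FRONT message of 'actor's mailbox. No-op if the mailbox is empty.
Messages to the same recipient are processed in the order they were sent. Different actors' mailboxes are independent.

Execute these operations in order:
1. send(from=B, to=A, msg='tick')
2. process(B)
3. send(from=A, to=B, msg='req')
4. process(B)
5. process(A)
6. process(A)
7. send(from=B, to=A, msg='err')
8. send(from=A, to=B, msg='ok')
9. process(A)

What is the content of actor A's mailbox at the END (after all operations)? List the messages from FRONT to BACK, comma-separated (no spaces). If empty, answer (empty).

Answer: (empty)

Derivation:
After 1 (send(from=B, to=A, msg='tick')): A:[tick] B:[]
After 2 (process(B)): A:[tick] B:[]
After 3 (send(from=A, to=B, msg='req')): A:[tick] B:[req]
After 4 (process(B)): A:[tick] B:[]
After 5 (process(A)): A:[] B:[]
After 6 (process(A)): A:[] B:[]
After 7 (send(from=B, to=A, msg='err')): A:[err] B:[]
After 8 (send(from=A, to=B, msg='ok')): A:[err] B:[ok]
After 9 (process(A)): A:[] B:[ok]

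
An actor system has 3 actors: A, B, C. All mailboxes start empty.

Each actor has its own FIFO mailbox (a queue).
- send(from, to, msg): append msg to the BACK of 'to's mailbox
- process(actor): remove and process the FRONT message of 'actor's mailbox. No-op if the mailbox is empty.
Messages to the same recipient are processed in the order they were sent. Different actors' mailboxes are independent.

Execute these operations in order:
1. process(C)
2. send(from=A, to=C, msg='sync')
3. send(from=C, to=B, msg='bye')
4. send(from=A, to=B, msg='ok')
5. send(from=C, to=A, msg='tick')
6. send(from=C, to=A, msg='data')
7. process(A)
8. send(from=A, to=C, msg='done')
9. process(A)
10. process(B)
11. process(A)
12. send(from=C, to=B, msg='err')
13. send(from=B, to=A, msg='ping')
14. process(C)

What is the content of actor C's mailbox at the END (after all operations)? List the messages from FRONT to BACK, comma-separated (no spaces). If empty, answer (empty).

Answer: done

Derivation:
After 1 (process(C)): A:[] B:[] C:[]
After 2 (send(from=A, to=C, msg='sync')): A:[] B:[] C:[sync]
After 3 (send(from=C, to=B, msg='bye')): A:[] B:[bye] C:[sync]
After 4 (send(from=A, to=B, msg='ok')): A:[] B:[bye,ok] C:[sync]
After 5 (send(from=C, to=A, msg='tick')): A:[tick] B:[bye,ok] C:[sync]
After 6 (send(from=C, to=A, msg='data')): A:[tick,data] B:[bye,ok] C:[sync]
After 7 (process(A)): A:[data] B:[bye,ok] C:[sync]
After 8 (send(from=A, to=C, msg='done')): A:[data] B:[bye,ok] C:[sync,done]
After 9 (process(A)): A:[] B:[bye,ok] C:[sync,done]
After 10 (process(B)): A:[] B:[ok] C:[sync,done]
After 11 (process(A)): A:[] B:[ok] C:[sync,done]
After 12 (send(from=C, to=B, msg='err')): A:[] B:[ok,err] C:[sync,done]
After 13 (send(from=B, to=A, msg='ping')): A:[ping] B:[ok,err] C:[sync,done]
After 14 (process(C)): A:[ping] B:[ok,err] C:[done]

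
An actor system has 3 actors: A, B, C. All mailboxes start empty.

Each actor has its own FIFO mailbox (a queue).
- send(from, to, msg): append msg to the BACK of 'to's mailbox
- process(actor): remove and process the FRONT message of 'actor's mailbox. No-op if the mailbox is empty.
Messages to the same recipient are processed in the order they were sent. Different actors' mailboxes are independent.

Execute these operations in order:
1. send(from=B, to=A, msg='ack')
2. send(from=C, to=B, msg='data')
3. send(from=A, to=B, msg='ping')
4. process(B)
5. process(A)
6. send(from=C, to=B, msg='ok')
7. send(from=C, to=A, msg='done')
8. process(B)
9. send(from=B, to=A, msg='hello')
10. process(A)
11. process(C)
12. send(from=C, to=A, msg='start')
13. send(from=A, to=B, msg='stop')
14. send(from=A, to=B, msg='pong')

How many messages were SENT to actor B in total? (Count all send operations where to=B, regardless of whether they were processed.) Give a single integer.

Answer: 5

Derivation:
After 1 (send(from=B, to=A, msg='ack')): A:[ack] B:[] C:[]
After 2 (send(from=C, to=B, msg='data')): A:[ack] B:[data] C:[]
After 3 (send(from=A, to=B, msg='ping')): A:[ack] B:[data,ping] C:[]
After 4 (process(B)): A:[ack] B:[ping] C:[]
After 5 (process(A)): A:[] B:[ping] C:[]
After 6 (send(from=C, to=B, msg='ok')): A:[] B:[ping,ok] C:[]
After 7 (send(from=C, to=A, msg='done')): A:[done] B:[ping,ok] C:[]
After 8 (process(B)): A:[done] B:[ok] C:[]
After 9 (send(from=B, to=A, msg='hello')): A:[done,hello] B:[ok] C:[]
After 10 (process(A)): A:[hello] B:[ok] C:[]
After 11 (process(C)): A:[hello] B:[ok] C:[]
After 12 (send(from=C, to=A, msg='start')): A:[hello,start] B:[ok] C:[]
After 13 (send(from=A, to=B, msg='stop')): A:[hello,start] B:[ok,stop] C:[]
After 14 (send(from=A, to=B, msg='pong')): A:[hello,start] B:[ok,stop,pong] C:[]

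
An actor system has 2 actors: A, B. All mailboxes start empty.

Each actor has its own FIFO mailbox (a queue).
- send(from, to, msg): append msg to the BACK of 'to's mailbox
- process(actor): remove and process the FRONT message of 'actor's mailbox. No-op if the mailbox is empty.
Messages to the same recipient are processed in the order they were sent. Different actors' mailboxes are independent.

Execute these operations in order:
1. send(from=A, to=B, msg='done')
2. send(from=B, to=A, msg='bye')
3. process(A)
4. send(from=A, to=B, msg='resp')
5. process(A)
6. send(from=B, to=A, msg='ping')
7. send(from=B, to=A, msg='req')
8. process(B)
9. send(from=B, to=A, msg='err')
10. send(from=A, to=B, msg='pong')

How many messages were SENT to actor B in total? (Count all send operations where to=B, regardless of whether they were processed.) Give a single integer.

After 1 (send(from=A, to=B, msg='done')): A:[] B:[done]
After 2 (send(from=B, to=A, msg='bye')): A:[bye] B:[done]
After 3 (process(A)): A:[] B:[done]
After 4 (send(from=A, to=B, msg='resp')): A:[] B:[done,resp]
After 5 (process(A)): A:[] B:[done,resp]
After 6 (send(from=B, to=A, msg='ping')): A:[ping] B:[done,resp]
After 7 (send(from=B, to=A, msg='req')): A:[ping,req] B:[done,resp]
After 8 (process(B)): A:[ping,req] B:[resp]
After 9 (send(from=B, to=A, msg='err')): A:[ping,req,err] B:[resp]
After 10 (send(from=A, to=B, msg='pong')): A:[ping,req,err] B:[resp,pong]

Answer: 3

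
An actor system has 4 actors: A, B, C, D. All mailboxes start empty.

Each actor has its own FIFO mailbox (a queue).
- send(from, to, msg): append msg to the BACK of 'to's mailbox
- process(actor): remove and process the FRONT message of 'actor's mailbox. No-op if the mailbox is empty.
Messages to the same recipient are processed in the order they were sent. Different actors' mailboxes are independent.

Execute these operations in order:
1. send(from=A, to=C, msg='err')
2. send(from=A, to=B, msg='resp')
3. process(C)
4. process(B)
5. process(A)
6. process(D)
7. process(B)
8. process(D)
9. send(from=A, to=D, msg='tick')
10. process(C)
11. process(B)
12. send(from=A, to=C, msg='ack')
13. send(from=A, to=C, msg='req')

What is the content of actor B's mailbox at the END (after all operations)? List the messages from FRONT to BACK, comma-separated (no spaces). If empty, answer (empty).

After 1 (send(from=A, to=C, msg='err')): A:[] B:[] C:[err] D:[]
After 2 (send(from=A, to=B, msg='resp')): A:[] B:[resp] C:[err] D:[]
After 3 (process(C)): A:[] B:[resp] C:[] D:[]
After 4 (process(B)): A:[] B:[] C:[] D:[]
After 5 (process(A)): A:[] B:[] C:[] D:[]
After 6 (process(D)): A:[] B:[] C:[] D:[]
After 7 (process(B)): A:[] B:[] C:[] D:[]
After 8 (process(D)): A:[] B:[] C:[] D:[]
After 9 (send(from=A, to=D, msg='tick')): A:[] B:[] C:[] D:[tick]
After 10 (process(C)): A:[] B:[] C:[] D:[tick]
After 11 (process(B)): A:[] B:[] C:[] D:[tick]
After 12 (send(from=A, to=C, msg='ack')): A:[] B:[] C:[ack] D:[tick]
After 13 (send(from=A, to=C, msg='req')): A:[] B:[] C:[ack,req] D:[tick]

Answer: (empty)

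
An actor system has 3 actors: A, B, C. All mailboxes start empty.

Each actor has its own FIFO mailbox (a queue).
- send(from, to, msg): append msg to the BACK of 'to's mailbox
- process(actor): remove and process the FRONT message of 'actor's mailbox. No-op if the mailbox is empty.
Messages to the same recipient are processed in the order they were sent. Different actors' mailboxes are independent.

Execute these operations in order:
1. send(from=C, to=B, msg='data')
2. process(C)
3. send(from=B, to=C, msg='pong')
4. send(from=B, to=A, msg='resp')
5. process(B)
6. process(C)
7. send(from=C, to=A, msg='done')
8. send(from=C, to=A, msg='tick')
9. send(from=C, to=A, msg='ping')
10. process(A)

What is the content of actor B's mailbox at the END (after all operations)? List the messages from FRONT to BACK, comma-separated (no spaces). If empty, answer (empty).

After 1 (send(from=C, to=B, msg='data')): A:[] B:[data] C:[]
After 2 (process(C)): A:[] B:[data] C:[]
After 3 (send(from=B, to=C, msg='pong')): A:[] B:[data] C:[pong]
After 4 (send(from=B, to=A, msg='resp')): A:[resp] B:[data] C:[pong]
After 5 (process(B)): A:[resp] B:[] C:[pong]
After 6 (process(C)): A:[resp] B:[] C:[]
After 7 (send(from=C, to=A, msg='done')): A:[resp,done] B:[] C:[]
After 8 (send(from=C, to=A, msg='tick')): A:[resp,done,tick] B:[] C:[]
After 9 (send(from=C, to=A, msg='ping')): A:[resp,done,tick,ping] B:[] C:[]
After 10 (process(A)): A:[done,tick,ping] B:[] C:[]

Answer: (empty)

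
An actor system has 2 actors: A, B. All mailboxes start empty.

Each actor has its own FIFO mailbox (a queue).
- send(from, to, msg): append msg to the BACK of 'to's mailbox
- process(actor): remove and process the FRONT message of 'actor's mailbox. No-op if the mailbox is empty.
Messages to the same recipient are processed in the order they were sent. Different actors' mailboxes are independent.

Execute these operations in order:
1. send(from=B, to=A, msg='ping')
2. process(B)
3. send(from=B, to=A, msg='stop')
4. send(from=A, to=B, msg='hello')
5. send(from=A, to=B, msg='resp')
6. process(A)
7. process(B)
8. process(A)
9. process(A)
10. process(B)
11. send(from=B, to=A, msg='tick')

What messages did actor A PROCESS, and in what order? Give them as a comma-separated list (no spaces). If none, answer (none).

Answer: ping,stop

Derivation:
After 1 (send(from=B, to=A, msg='ping')): A:[ping] B:[]
After 2 (process(B)): A:[ping] B:[]
After 3 (send(from=B, to=A, msg='stop')): A:[ping,stop] B:[]
After 4 (send(from=A, to=B, msg='hello')): A:[ping,stop] B:[hello]
After 5 (send(from=A, to=B, msg='resp')): A:[ping,stop] B:[hello,resp]
After 6 (process(A)): A:[stop] B:[hello,resp]
After 7 (process(B)): A:[stop] B:[resp]
After 8 (process(A)): A:[] B:[resp]
After 9 (process(A)): A:[] B:[resp]
After 10 (process(B)): A:[] B:[]
After 11 (send(from=B, to=A, msg='tick')): A:[tick] B:[]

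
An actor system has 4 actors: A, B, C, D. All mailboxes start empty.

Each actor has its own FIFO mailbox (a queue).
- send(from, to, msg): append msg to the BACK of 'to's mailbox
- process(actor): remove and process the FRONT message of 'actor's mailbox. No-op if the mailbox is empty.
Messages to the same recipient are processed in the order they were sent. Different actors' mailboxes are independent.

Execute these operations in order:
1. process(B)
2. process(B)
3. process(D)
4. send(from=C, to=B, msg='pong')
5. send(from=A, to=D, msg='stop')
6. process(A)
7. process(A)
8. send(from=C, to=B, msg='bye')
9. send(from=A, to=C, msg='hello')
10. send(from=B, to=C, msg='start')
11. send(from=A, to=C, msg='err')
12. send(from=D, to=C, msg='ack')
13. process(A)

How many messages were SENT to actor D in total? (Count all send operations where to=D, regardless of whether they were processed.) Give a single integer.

Answer: 1

Derivation:
After 1 (process(B)): A:[] B:[] C:[] D:[]
After 2 (process(B)): A:[] B:[] C:[] D:[]
After 3 (process(D)): A:[] B:[] C:[] D:[]
After 4 (send(from=C, to=B, msg='pong')): A:[] B:[pong] C:[] D:[]
After 5 (send(from=A, to=D, msg='stop')): A:[] B:[pong] C:[] D:[stop]
After 6 (process(A)): A:[] B:[pong] C:[] D:[stop]
After 7 (process(A)): A:[] B:[pong] C:[] D:[stop]
After 8 (send(from=C, to=B, msg='bye')): A:[] B:[pong,bye] C:[] D:[stop]
After 9 (send(from=A, to=C, msg='hello')): A:[] B:[pong,bye] C:[hello] D:[stop]
After 10 (send(from=B, to=C, msg='start')): A:[] B:[pong,bye] C:[hello,start] D:[stop]
After 11 (send(from=A, to=C, msg='err')): A:[] B:[pong,bye] C:[hello,start,err] D:[stop]
After 12 (send(from=D, to=C, msg='ack')): A:[] B:[pong,bye] C:[hello,start,err,ack] D:[stop]
After 13 (process(A)): A:[] B:[pong,bye] C:[hello,start,err,ack] D:[stop]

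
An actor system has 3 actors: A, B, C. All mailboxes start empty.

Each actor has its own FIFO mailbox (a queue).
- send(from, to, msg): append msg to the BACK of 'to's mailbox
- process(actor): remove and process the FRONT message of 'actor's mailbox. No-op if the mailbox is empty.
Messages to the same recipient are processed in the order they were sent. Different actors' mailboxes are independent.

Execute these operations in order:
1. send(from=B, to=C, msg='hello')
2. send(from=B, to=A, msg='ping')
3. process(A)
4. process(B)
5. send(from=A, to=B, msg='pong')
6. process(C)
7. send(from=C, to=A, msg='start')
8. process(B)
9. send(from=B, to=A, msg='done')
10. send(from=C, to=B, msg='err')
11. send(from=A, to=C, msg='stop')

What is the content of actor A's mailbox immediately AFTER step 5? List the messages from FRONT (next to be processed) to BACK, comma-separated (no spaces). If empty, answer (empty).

After 1 (send(from=B, to=C, msg='hello')): A:[] B:[] C:[hello]
After 2 (send(from=B, to=A, msg='ping')): A:[ping] B:[] C:[hello]
After 3 (process(A)): A:[] B:[] C:[hello]
After 4 (process(B)): A:[] B:[] C:[hello]
After 5 (send(from=A, to=B, msg='pong')): A:[] B:[pong] C:[hello]

(empty)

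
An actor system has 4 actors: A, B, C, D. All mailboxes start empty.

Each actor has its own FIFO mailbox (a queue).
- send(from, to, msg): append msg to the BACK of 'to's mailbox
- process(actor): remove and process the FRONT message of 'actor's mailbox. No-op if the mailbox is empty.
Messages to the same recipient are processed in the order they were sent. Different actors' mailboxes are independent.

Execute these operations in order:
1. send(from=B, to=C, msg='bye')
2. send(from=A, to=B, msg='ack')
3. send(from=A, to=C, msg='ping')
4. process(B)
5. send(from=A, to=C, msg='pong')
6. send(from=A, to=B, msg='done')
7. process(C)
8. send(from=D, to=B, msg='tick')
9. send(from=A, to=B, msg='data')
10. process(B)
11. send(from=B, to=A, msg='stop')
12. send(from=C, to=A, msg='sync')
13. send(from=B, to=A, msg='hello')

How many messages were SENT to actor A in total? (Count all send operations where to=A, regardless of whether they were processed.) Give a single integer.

Answer: 3

Derivation:
After 1 (send(from=B, to=C, msg='bye')): A:[] B:[] C:[bye] D:[]
After 2 (send(from=A, to=B, msg='ack')): A:[] B:[ack] C:[bye] D:[]
After 3 (send(from=A, to=C, msg='ping')): A:[] B:[ack] C:[bye,ping] D:[]
After 4 (process(B)): A:[] B:[] C:[bye,ping] D:[]
After 5 (send(from=A, to=C, msg='pong')): A:[] B:[] C:[bye,ping,pong] D:[]
After 6 (send(from=A, to=B, msg='done')): A:[] B:[done] C:[bye,ping,pong] D:[]
After 7 (process(C)): A:[] B:[done] C:[ping,pong] D:[]
After 8 (send(from=D, to=B, msg='tick')): A:[] B:[done,tick] C:[ping,pong] D:[]
After 9 (send(from=A, to=B, msg='data')): A:[] B:[done,tick,data] C:[ping,pong] D:[]
After 10 (process(B)): A:[] B:[tick,data] C:[ping,pong] D:[]
After 11 (send(from=B, to=A, msg='stop')): A:[stop] B:[tick,data] C:[ping,pong] D:[]
After 12 (send(from=C, to=A, msg='sync')): A:[stop,sync] B:[tick,data] C:[ping,pong] D:[]
After 13 (send(from=B, to=A, msg='hello')): A:[stop,sync,hello] B:[tick,data] C:[ping,pong] D:[]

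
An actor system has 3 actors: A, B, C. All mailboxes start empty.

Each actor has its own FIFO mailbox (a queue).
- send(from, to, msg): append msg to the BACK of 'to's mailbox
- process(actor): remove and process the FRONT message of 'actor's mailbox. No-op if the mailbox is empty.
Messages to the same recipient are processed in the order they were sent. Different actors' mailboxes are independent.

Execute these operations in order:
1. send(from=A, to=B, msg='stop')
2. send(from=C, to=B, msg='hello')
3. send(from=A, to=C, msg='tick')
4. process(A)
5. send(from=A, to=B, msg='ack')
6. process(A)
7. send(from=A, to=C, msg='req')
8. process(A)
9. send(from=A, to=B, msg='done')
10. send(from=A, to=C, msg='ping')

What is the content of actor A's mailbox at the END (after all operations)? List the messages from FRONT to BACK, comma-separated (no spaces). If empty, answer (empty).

After 1 (send(from=A, to=B, msg='stop')): A:[] B:[stop] C:[]
After 2 (send(from=C, to=B, msg='hello')): A:[] B:[stop,hello] C:[]
After 3 (send(from=A, to=C, msg='tick')): A:[] B:[stop,hello] C:[tick]
After 4 (process(A)): A:[] B:[stop,hello] C:[tick]
After 5 (send(from=A, to=B, msg='ack')): A:[] B:[stop,hello,ack] C:[tick]
After 6 (process(A)): A:[] B:[stop,hello,ack] C:[tick]
After 7 (send(from=A, to=C, msg='req')): A:[] B:[stop,hello,ack] C:[tick,req]
After 8 (process(A)): A:[] B:[stop,hello,ack] C:[tick,req]
After 9 (send(from=A, to=B, msg='done')): A:[] B:[stop,hello,ack,done] C:[tick,req]
After 10 (send(from=A, to=C, msg='ping')): A:[] B:[stop,hello,ack,done] C:[tick,req,ping]

Answer: (empty)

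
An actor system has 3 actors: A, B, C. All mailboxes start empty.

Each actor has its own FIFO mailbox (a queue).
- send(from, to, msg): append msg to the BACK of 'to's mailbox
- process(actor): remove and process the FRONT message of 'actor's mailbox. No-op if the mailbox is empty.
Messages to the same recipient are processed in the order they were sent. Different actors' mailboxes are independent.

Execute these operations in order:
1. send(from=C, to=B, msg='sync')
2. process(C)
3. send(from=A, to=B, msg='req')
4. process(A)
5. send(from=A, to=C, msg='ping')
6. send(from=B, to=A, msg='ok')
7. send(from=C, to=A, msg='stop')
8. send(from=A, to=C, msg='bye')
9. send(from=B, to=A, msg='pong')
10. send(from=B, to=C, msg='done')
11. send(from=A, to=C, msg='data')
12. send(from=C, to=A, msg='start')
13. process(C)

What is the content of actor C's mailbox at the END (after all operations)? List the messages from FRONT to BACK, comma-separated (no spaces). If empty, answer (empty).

Answer: bye,done,data

Derivation:
After 1 (send(from=C, to=B, msg='sync')): A:[] B:[sync] C:[]
After 2 (process(C)): A:[] B:[sync] C:[]
After 3 (send(from=A, to=B, msg='req')): A:[] B:[sync,req] C:[]
After 4 (process(A)): A:[] B:[sync,req] C:[]
After 5 (send(from=A, to=C, msg='ping')): A:[] B:[sync,req] C:[ping]
After 6 (send(from=B, to=A, msg='ok')): A:[ok] B:[sync,req] C:[ping]
After 7 (send(from=C, to=A, msg='stop')): A:[ok,stop] B:[sync,req] C:[ping]
After 8 (send(from=A, to=C, msg='bye')): A:[ok,stop] B:[sync,req] C:[ping,bye]
After 9 (send(from=B, to=A, msg='pong')): A:[ok,stop,pong] B:[sync,req] C:[ping,bye]
After 10 (send(from=B, to=C, msg='done')): A:[ok,stop,pong] B:[sync,req] C:[ping,bye,done]
After 11 (send(from=A, to=C, msg='data')): A:[ok,stop,pong] B:[sync,req] C:[ping,bye,done,data]
After 12 (send(from=C, to=A, msg='start')): A:[ok,stop,pong,start] B:[sync,req] C:[ping,bye,done,data]
After 13 (process(C)): A:[ok,stop,pong,start] B:[sync,req] C:[bye,done,data]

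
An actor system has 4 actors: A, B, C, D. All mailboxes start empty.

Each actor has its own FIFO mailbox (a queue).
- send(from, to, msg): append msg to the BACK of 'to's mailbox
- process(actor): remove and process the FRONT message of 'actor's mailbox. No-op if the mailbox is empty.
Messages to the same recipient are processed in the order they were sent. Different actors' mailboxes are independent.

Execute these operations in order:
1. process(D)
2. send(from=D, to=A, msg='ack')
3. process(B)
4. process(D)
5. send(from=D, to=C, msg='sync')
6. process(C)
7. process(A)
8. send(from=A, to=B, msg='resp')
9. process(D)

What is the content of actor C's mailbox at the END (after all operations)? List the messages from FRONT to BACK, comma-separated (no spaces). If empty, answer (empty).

Answer: (empty)

Derivation:
After 1 (process(D)): A:[] B:[] C:[] D:[]
After 2 (send(from=D, to=A, msg='ack')): A:[ack] B:[] C:[] D:[]
After 3 (process(B)): A:[ack] B:[] C:[] D:[]
After 4 (process(D)): A:[ack] B:[] C:[] D:[]
After 5 (send(from=D, to=C, msg='sync')): A:[ack] B:[] C:[sync] D:[]
After 6 (process(C)): A:[ack] B:[] C:[] D:[]
After 7 (process(A)): A:[] B:[] C:[] D:[]
After 8 (send(from=A, to=B, msg='resp')): A:[] B:[resp] C:[] D:[]
After 9 (process(D)): A:[] B:[resp] C:[] D:[]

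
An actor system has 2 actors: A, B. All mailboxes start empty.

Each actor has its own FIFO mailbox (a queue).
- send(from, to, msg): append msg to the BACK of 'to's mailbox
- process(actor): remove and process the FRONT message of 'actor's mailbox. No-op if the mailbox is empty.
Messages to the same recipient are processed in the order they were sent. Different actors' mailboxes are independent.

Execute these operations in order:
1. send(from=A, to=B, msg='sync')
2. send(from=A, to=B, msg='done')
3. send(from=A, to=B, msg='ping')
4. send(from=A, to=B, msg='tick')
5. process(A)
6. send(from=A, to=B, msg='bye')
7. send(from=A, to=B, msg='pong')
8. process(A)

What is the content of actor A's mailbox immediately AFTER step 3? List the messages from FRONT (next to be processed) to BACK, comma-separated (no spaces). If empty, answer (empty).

After 1 (send(from=A, to=B, msg='sync')): A:[] B:[sync]
After 2 (send(from=A, to=B, msg='done')): A:[] B:[sync,done]
After 3 (send(from=A, to=B, msg='ping')): A:[] B:[sync,done,ping]

(empty)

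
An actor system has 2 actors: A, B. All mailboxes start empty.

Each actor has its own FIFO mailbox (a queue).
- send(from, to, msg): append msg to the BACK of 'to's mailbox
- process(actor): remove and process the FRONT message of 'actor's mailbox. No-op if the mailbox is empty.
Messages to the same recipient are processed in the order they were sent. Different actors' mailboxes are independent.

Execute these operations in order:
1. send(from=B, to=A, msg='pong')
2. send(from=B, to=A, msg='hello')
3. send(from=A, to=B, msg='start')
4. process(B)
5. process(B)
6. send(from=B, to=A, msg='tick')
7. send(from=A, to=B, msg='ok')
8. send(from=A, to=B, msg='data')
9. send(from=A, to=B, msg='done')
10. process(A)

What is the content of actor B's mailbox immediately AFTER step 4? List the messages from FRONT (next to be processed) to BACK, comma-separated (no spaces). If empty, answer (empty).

After 1 (send(from=B, to=A, msg='pong')): A:[pong] B:[]
After 2 (send(from=B, to=A, msg='hello')): A:[pong,hello] B:[]
After 3 (send(from=A, to=B, msg='start')): A:[pong,hello] B:[start]
After 4 (process(B)): A:[pong,hello] B:[]

(empty)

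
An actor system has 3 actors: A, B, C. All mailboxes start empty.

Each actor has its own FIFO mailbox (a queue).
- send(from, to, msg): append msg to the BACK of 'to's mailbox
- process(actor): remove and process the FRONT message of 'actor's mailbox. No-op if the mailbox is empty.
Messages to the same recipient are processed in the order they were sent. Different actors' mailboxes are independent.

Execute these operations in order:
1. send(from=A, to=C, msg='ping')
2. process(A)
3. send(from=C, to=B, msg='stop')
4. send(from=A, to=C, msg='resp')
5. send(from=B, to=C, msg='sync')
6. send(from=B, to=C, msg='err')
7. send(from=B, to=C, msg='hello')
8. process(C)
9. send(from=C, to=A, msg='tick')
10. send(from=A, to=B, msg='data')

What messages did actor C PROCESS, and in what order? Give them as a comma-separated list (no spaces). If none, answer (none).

Answer: ping

Derivation:
After 1 (send(from=A, to=C, msg='ping')): A:[] B:[] C:[ping]
After 2 (process(A)): A:[] B:[] C:[ping]
After 3 (send(from=C, to=B, msg='stop')): A:[] B:[stop] C:[ping]
After 4 (send(from=A, to=C, msg='resp')): A:[] B:[stop] C:[ping,resp]
After 5 (send(from=B, to=C, msg='sync')): A:[] B:[stop] C:[ping,resp,sync]
After 6 (send(from=B, to=C, msg='err')): A:[] B:[stop] C:[ping,resp,sync,err]
After 7 (send(from=B, to=C, msg='hello')): A:[] B:[stop] C:[ping,resp,sync,err,hello]
After 8 (process(C)): A:[] B:[stop] C:[resp,sync,err,hello]
After 9 (send(from=C, to=A, msg='tick')): A:[tick] B:[stop] C:[resp,sync,err,hello]
After 10 (send(from=A, to=B, msg='data')): A:[tick] B:[stop,data] C:[resp,sync,err,hello]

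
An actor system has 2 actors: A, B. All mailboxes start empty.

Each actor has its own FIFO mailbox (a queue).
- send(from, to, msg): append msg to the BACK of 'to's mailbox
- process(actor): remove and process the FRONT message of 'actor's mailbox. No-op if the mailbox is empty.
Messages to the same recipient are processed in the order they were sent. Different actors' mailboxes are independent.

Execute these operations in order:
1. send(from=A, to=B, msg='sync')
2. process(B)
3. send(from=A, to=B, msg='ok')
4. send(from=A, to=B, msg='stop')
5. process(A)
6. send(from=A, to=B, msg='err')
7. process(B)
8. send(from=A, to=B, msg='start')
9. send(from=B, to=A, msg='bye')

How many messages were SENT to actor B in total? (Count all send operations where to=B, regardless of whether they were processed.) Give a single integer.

After 1 (send(from=A, to=B, msg='sync')): A:[] B:[sync]
After 2 (process(B)): A:[] B:[]
After 3 (send(from=A, to=B, msg='ok')): A:[] B:[ok]
After 4 (send(from=A, to=B, msg='stop')): A:[] B:[ok,stop]
After 5 (process(A)): A:[] B:[ok,stop]
After 6 (send(from=A, to=B, msg='err')): A:[] B:[ok,stop,err]
After 7 (process(B)): A:[] B:[stop,err]
After 8 (send(from=A, to=B, msg='start')): A:[] B:[stop,err,start]
After 9 (send(from=B, to=A, msg='bye')): A:[bye] B:[stop,err,start]

Answer: 5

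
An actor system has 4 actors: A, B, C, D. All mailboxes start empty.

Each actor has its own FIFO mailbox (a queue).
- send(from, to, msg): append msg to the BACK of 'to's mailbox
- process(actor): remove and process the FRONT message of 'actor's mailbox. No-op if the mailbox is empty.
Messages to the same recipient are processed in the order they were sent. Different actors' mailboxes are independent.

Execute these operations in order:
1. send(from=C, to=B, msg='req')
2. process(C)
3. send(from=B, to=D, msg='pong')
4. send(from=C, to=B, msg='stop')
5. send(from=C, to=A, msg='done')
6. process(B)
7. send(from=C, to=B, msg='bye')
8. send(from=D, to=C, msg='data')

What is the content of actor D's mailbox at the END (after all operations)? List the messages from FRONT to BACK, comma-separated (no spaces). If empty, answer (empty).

After 1 (send(from=C, to=B, msg='req')): A:[] B:[req] C:[] D:[]
After 2 (process(C)): A:[] B:[req] C:[] D:[]
After 3 (send(from=B, to=D, msg='pong')): A:[] B:[req] C:[] D:[pong]
After 4 (send(from=C, to=B, msg='stop')): A:[] B:[req,stop] C:[] D:[pong]
After 5 (send(from=C, to=A, msg='done')): A:[done] B:[req,stop] C:[] D:[pong]
After 6 (process(B)): A:[done] B:[stop] C:[] D:[pong]
After 7 (send(from=C, to=B, msg='bye')): A:[done] B:[stop,bye] C:[] D:[pong]
After 8 (send(from=D, to=C, msg='data')): A:[done] B:[stop,bye] C:[data] D:[pong]

Answer: pong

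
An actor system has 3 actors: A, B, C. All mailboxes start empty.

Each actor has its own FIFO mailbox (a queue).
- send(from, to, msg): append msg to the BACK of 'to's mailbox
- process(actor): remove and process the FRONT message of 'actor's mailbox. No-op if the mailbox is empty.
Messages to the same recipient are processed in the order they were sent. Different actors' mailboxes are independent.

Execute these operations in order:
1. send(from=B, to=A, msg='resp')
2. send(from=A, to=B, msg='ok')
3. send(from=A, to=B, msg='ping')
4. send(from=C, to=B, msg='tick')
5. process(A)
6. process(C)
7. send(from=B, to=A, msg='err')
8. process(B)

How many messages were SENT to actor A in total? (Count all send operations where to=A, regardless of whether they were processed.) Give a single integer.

After 1 (send(from=B, to=A, msg='resp')): A:[resp] B:[] C:[]
After 2 (send(from=A, to=B, msg='ok')): A:[resp] B:[ok] C:[]
After 3 (send(from=A, to=B, msg='ping')): A:[resp] B:[ok,ping] C:[]
After 4 (send(from=C, to=B, msg='tick')): A:[resp] B:[ok,ping,tick] C:[]
After 5 (process(A)): A:[] B:[ok,ping,tick] C:[]
After 6 (process(C)): A:[] B:[ok,ping,tick] C:[]
After 7 (send(from=B, to=A, msg='err')): A:[err] B:[ok,ping,tick] C:[]
After 8 (process(B)): A:[err] B:[ping,tick] C:[]

Answer: 2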